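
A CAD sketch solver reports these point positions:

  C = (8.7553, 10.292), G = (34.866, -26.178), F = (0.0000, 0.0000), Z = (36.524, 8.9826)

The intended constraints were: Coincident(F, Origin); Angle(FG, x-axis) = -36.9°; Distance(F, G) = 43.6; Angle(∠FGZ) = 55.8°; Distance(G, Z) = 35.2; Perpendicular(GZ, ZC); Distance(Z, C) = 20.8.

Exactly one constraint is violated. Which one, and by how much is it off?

Distance(Z, C) = 20.8 — off by 7.00.

F = (0.00, 0.00) ✓; FG at -36.90° ✓; |FG| = 43.60 ✓; ∠FGZ = 55.80° ✓; |GZ| = 35.20 ✓; ∠(GZ, ZC) = 90.00° ✓; |ZC| = 27.80 ✗.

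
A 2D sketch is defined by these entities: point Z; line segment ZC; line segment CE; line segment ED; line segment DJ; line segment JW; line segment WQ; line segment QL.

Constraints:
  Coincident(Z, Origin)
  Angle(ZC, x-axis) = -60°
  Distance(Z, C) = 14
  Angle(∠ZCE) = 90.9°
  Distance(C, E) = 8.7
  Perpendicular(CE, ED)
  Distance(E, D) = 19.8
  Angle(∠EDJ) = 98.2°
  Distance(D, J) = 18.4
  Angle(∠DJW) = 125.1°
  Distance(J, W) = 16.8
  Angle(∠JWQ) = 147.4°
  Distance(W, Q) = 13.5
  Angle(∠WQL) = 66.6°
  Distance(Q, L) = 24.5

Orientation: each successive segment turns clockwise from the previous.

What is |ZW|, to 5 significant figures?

21.158

Z is at the origin; ZC runs at -60.0° with length 14.0, so C = (7.0000, -12.124). ∠ZCE = 90.9° gives CE at -149.10° from the x-axis; with |CE| = 8.7, E = (-0.46516, -16.592). CE ⟂ ED, so ED runs at 120.90°; with |ED| = 19.8, D = (-10.633, 0.39752). ∠EDJ = 98.2° gives DJ at 39.100° from the x-axis; with |DJ| = 18.4, J = (3.6460, 12.002). ∠DJW = 125.1° gives JW at -15.800° from the x-axis; with |JW| = 16.8, W = (19.811, 7.4276). Then |ZW| = |W − Z| = 21.158.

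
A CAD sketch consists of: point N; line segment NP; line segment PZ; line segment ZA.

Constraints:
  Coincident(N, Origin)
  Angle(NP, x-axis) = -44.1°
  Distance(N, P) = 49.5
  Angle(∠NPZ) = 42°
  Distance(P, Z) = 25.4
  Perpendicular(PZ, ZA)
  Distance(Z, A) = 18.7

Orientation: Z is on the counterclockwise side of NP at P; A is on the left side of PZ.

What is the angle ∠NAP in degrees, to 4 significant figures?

164.7°

N is at the origin; NP runs at -44.1° with length 49.5, so P = 49.5·(cos -44.1°, sin -44.1°) = (35.55, -34.45). ∠NPZ = 42.0°, so PZ runs at -44.1° + (180° − 42.0°) = 93.90° from the x-axis; with |PZ| = 25.4, Z = P + 25.4·(cos 93.90°, sin 93.90°) = (33.82, -9.107). PZ is perpendicular to ZA; with |ZA| = 18.7 on the left of PZ, A = Z + 18.7·(-0.9977, -0.06802) = (15.16, -10.38). Then cos ∠NAP = AN·AP / (|AN||AP|), giving 164.7°.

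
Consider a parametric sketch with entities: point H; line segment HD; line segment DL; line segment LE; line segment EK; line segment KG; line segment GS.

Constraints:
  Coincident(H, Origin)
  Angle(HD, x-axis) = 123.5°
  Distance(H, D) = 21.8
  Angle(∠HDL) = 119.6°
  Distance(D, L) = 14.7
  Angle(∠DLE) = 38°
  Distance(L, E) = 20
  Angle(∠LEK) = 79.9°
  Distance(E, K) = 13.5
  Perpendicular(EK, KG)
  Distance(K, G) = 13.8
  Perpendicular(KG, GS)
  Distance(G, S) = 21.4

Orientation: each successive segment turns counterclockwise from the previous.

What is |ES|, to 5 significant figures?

15.901

H is at the origin; HD runs at 123.5° with length 21.8, so D = (-12.032, 18.179). ∠HDL = 119.6° gives DL at -176.10° from the x-axis; with |DL| = 14.7, L = (-26.698, 17.179). ∠DLE = 38.0° gives LE at -34.100° from the x-axis; with |LE| = 20.0, E = (-10.137, 5.9661). ∠LEK = 79.9° gives EK at 66.000° from the x-axis; with |EK| = 13.5, K = (-4.6460, 18.299). EK is perpendicular to KG, so KG runs at 156.00°; with |KG| = 13.8, G = (-17.253, 23.912). The perpendicularity gives GS at right angles to KG, so GS runs at -114.00°; with |GS| = 21.4, S = (-25.957, 4.3621). Then |ES| = |S − E| = 15.901.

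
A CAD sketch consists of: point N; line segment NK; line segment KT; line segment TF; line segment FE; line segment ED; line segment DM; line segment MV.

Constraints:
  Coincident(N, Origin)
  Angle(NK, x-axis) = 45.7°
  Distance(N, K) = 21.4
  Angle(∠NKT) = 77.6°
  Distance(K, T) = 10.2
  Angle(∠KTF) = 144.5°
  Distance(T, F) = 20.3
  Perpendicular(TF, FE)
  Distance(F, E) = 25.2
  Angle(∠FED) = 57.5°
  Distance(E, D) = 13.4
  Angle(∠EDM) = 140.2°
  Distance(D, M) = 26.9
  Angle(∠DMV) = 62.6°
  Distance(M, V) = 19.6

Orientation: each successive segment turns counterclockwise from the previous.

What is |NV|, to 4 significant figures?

27.62

N is at the origin; NK runs at 45.7° with length 21.4, so K = (14.95, 15.32). ∠NKT = 77.6° gives KT at 148.1° from the x-axis; with |KT| = 10.2, T = (6.287, 20.71). ∠KTF = 144.5° gives TF at -176.4° from the x-axis; with |TF| = 20.3, F = (-13.97, 19.43). The perpendicularity gives FE at right angles to TF, so FE runs at -86.40°; with |FE| = 25.2, E = (-12.39, -5.719). ∠FED = 57.5° gives ED at 36.10° from the x-axis; with |ED| = 13.4, D = (-1.564, 2.176). ∠EDM = 140.2° gives DM at 75.90° from the x-axis; with |DM| = 26.9, M = (4.989, 28.27). ∠DMV = 62.6° gives MV at -166.7° from the x-axis; with |MV| = 19.6, V = (-14.09, 23.76). Then |NV| = |V − N| = 27.62.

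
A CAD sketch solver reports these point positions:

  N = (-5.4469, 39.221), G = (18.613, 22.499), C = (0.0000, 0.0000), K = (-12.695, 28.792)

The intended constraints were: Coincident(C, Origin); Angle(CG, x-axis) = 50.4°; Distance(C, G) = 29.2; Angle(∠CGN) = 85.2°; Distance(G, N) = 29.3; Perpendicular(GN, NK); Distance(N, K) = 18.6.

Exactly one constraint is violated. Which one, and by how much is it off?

Distance(N, K) = 18.6 — off by 5.90.

C = (0.00, 0.00) ✓; CG at 50.40° ✓; |CG| = 29.20 ✓; ∠CGN = 85.20° ✓; |GN| = 29.30 ✓; ∠(GN, NK) = 90.00° ✓; |NK| = 12.70 ✗.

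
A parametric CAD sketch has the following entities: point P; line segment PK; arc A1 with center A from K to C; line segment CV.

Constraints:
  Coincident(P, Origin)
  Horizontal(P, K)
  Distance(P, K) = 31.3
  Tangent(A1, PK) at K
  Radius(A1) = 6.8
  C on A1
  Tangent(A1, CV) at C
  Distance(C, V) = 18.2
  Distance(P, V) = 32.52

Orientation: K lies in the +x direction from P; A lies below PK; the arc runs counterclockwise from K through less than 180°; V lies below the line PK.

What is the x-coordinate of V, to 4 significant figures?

22.06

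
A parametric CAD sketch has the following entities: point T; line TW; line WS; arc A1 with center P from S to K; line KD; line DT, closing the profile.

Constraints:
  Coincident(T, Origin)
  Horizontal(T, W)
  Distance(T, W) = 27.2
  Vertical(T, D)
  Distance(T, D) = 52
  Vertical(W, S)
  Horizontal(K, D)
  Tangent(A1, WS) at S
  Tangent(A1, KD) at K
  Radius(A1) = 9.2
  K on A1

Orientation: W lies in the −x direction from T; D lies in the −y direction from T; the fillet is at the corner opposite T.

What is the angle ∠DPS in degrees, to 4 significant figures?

152.9°

T is at the origin; T and W share the same y with |TW| = 27.2 and W on the −x side, so W = (-27.20, 0.000). TD is vertical with |TD| = 52.0 and D on the −y side, so D = (0.000, -52.00). The virtual corner opposite T is at (-27.20, -52.00). Since A1 is tangent to WS there, PS ⟂ WS and since A1 is tangent to KD there, PK ⟂ KD, with radius 9.2, so the center P sits 9.2 in from both sides at P = (-18.00, -42.80). That places the tangent points at S = (-27.20, -42.80) on WS and K = (-18.00, -52.00) on KD. Then cos ∠DPS = PD·PS / (|PD||PS|), giving 152.9°.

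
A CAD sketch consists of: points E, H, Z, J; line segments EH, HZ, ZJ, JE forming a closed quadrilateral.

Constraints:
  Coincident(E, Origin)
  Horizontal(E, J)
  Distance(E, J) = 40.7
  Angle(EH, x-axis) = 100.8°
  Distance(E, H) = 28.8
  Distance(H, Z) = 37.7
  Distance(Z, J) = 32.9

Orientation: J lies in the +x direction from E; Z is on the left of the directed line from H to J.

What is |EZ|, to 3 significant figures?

45.2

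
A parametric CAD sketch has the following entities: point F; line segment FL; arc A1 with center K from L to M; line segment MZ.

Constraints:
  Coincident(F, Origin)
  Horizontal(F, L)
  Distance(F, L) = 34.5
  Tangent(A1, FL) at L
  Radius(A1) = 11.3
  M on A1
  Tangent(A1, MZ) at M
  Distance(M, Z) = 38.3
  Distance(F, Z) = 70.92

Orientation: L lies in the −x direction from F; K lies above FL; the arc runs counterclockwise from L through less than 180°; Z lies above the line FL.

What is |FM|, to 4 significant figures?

32.83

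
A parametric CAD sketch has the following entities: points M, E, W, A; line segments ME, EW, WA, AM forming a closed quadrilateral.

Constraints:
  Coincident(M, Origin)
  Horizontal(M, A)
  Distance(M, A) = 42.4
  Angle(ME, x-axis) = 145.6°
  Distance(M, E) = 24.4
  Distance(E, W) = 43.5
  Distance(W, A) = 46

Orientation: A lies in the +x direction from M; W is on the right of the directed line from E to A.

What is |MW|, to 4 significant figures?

23.40

M is at the origin; MA is horizontal with |MA| = 42.4 and A in +x, so A = (42.4, 0). ME runs at 145.6° with |ME| = 24.4, so E = (-20.13, 13.79). W is determined by |EW| = 43.5 and |WA| = 46.0 together: it lies at the intersection of circle(E, 43.5) and circle(A, 46.0). With |EA| = 64.03, the foot of the radical line on EA is 30.27 from E and the perpendicular offset is √(43.5² − 30.27²) = 31.24. Taking the right-of-EA solution: W = (2.702, -23.24).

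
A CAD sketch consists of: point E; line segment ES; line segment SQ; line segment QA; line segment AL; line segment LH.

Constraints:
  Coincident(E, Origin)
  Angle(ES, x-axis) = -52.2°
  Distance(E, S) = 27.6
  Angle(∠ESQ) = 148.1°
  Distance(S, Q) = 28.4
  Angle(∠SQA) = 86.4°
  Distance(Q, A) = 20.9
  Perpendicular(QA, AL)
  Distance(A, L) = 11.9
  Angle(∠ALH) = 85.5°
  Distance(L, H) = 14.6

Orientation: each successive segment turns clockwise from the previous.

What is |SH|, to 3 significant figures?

18.2

E is at the origin; ES runs at -52.2° with length 27.6, so S = (16.9, -21.8). ∠ESQ = 148.1° gives SQ at -84.1° from the x-axis; with |SQ| = 28.4, Q = (19.8, -50.1). ∠SQA = 86.4° gives QA at -178° from the x-axis; with |QA| = 20.9, A = (-1.05, -50.9). The perpendicularity gives AL at right angles to QA, so AL runs at 92.3°; with |AL| = 11.9, L = (-1.53, -39.0). ∠ALH = 85.5° gives LH at -2.20° from the x-axis; with |LH| = 14.6, H = (13.1, -39.6). Then |SH| = |H − S| = 18.2.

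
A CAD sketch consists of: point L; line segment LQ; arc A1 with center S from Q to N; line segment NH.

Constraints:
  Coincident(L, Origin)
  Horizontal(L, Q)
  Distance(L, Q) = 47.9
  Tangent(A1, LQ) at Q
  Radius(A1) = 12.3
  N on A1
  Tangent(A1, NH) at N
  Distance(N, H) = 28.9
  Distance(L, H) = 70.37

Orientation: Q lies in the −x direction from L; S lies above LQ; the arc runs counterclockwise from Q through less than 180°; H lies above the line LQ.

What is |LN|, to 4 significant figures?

43.06

Checks: L.y = 0.00, Q.y = 0.00 ✓; |SN| = 12.30 ✓; ∠(SN, NH) = 90.00° ✓; |NH| = 28.90 ✓; |LH| = 70.37 ✓.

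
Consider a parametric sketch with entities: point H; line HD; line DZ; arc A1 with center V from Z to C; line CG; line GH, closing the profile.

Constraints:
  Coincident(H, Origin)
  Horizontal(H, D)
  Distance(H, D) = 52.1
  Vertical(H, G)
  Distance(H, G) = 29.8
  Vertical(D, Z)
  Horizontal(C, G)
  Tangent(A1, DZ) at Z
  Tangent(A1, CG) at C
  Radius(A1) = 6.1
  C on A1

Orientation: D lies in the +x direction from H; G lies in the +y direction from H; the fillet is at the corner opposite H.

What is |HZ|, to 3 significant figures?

57.2

H is at the origin; H and D share the same y with |HD| = 52.1 and D on the +x side, so D = (52.1, 0.00). H and G share the same x with |HG| = 29.8 and G on the +y side, so G = (0.00, 29.8). The virtual corner opposite H is at (52.1, 29.8). Since A1 is tangent to DZ there, VZ ⟂ DZ and tangency of A1 to CG means the radius VC is perpendicular to CG, with radius 6.1, so the center V sits 6.1 in from both sides at V = (46.0, 23.7). That places the tangent points at Z = (52.1, 23.7) on DZ and C = (46.0, 29.8) on CG. Then |HZ| = |Z − H| = 57.2.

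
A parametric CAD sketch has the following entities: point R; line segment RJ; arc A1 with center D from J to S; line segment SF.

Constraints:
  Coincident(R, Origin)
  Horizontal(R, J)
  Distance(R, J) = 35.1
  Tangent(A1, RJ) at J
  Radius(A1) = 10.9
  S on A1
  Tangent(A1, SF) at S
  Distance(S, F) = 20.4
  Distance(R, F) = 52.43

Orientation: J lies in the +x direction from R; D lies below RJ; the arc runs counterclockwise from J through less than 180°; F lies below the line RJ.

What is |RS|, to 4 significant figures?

32.44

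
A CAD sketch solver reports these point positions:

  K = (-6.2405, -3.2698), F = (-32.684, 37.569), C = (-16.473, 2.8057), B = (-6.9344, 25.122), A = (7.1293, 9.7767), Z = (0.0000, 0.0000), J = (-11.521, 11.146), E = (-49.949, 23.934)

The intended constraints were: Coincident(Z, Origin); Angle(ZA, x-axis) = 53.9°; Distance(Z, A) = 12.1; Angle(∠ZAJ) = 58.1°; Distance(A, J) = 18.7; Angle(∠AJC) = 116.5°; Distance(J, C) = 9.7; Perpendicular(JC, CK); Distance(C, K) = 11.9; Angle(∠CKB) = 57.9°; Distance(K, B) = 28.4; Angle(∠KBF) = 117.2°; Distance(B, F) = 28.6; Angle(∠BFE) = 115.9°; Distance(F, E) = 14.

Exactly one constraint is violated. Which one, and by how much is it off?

Distance(F, E) = 14 — off by 8.00.

Z = (0.00, 0.00) ✓; ZA at 53.90° ✓; |ZA| = 12.10 ✓; ∠ZAJ = 58.10° ✓; |AJ| = 18.70 ✓; ∠AJC = 116.5° ✓; |JC| = 9.700 ✓; ∠(JC, CK) = 90.00° ✓; |CK| = 11.90 ✓; ∠CKB = 57.90° ✓; |KB| = 28.40 ✓; ∠KBF = 117.2° ✓; |BF| = 28.60 ✓; ∠BFE = 115.9° ✓; |FE| = 22.00 ✗.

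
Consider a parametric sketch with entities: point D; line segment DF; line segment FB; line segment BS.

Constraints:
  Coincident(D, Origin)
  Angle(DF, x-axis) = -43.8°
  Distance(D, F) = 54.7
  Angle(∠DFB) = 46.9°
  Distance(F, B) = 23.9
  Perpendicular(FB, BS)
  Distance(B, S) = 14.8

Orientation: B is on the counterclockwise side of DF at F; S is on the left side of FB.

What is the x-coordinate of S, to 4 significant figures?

24.97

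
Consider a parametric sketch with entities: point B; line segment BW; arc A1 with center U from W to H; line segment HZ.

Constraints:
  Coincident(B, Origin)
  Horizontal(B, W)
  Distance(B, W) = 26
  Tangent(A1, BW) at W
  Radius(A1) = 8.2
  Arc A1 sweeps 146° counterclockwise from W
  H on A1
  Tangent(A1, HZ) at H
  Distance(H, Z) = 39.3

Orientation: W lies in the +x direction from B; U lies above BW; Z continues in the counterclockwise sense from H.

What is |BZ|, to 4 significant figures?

37.03

B is at the origin; B and W share the same y with |BW| = 26.0 and W on the +x side, so W = (26.00, 0.000). The tangent condition forces UW to be normal to BW, so U = W + (0, 8.2) = (26.00, 8.200). On A1, W sits at bearing -90° from U; a 146° counterclockwise sweep puts H at bearing 56°, so H = U + 8.2·(cos 56°, sin 56°) = (30.59, 15.00). Tangency of A1 to HZ means the radius UH is perpendicular to HZ, so HZ runs along (−sin 56°, cos 56°); with |HZ| = 39.3, Z = (-1.996, 36.97). Then |BZ| = |Z − B| = 37.03.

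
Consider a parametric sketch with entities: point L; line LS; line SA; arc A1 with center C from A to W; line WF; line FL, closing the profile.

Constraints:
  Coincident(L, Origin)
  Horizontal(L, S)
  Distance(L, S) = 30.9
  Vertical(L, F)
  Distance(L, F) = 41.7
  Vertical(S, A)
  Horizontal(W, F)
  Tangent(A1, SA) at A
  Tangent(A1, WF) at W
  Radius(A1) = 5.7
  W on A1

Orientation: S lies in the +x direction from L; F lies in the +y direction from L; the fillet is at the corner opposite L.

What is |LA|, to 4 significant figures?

47.44

L is at the origin; LS is horizontal with |LS| = 30.9 and S on the +x side, so S = (30.90, 0.000). LF is vertical with |LF| = 41.7 and F on the +y side, so F = (0.000, 41.70). The virtual corner opposite L is at (30.90, 41.70). The tangent condition forces CA to be normal to SA and since A1 is tangent to WF there, CW ⟂ WF, with radius 5.7, so the center C sits 5.7 in from both sides at C = (25.20, 36.00). That places the tangent points at A = (30.90, 36.00) on SA and W = (25.20, 41.70) on WF. Then |LA| = |A − L| = 47.44.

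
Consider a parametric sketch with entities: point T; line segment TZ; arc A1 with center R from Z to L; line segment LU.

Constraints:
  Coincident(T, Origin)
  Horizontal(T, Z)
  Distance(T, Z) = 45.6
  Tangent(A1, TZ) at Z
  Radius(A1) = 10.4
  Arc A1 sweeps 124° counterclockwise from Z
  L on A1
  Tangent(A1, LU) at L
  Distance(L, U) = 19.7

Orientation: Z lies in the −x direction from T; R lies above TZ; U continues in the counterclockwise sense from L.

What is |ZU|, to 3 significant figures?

32.6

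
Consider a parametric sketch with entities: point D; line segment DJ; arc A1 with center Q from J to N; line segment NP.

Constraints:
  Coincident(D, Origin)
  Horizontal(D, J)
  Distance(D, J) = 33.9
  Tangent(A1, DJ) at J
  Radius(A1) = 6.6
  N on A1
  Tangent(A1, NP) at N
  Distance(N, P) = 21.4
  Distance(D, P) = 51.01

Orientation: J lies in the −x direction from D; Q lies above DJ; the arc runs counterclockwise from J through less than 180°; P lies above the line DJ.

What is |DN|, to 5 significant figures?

31.023

D is at the origin; DJ is horizontal with |DJ| = 33.9 and J on the −x side, so J = (-33.900, 0.0000). Tangency of A1 to DJ means the radius QJ is perpendicular to DJ, so Q = J + (0, 6.6) = (-33.900, 6.6000). Since QN ⟂ NP (tangency), |QP| = √(6.6² + 21.4²) = 22.395 regardless of where N sits on A1. So P lies on both circle(D, 51.01) and circle(Q, 22.395); the above-DJ intersection is P = (-43.334, 26.911). N is the foot of the tangent from P: N = (-28.999, 11.021).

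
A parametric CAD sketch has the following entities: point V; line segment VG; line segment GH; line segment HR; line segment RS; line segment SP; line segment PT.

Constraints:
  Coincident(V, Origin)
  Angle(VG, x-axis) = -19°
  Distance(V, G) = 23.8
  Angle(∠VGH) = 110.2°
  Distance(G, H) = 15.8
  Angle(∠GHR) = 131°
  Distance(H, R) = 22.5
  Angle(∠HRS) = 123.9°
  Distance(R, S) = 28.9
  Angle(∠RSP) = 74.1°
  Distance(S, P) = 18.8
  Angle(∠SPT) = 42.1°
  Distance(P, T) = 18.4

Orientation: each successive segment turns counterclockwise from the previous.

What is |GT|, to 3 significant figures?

40.3

V is at the origin; VG runs at -19.0° with length 23.8, so G = (22.5, -7.75). ∠VGH = 110.2° gives GH at 50.8° from the x-axis; with |GH| = 15.8, H = (32.5, 4.50). ∠GHR = 131.0° gives HR at 99.8° from the x-axis; with |HR| = 22.5, R = (28.7, 26.7). ∠HRS = 123.9° gives RS at 156° from the x-axis; with |RS| = 28.9, S = (2.28, 38.5). ∠RSP = 74.1° gives SP at -98.2° from the x-axis; with |SP| = 18.8, P = (-0.403, 19.9). ∠SPT = 42.1° gives PT at 39.7° from the x-axis; with |PT| = 18.4, T = (13.8, 31.6). Then |GT| = |T − G| = 40.3.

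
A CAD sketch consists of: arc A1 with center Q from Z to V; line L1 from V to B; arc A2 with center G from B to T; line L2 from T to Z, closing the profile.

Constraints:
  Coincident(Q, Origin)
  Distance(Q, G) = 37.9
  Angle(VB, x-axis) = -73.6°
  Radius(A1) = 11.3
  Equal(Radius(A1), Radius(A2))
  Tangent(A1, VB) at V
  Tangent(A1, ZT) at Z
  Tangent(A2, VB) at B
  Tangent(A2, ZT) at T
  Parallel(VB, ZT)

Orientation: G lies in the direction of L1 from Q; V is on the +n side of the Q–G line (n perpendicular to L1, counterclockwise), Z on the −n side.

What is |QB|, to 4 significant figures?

39.55

The slot axis is L1's direction at -73.6°, so u = (cos -73.6°, sin -73.6°) = (0.2823, -0.9593) and n = (−sin -73.6°, cos -73.6°) = (0.9593, 0.2823). Q is at the origin and G lies 37.9 along u from Q, so G = 37.9·u = (10.70, -36.36). Tangency of A1 to both parallel lines with radius 11.3 puts V and Z at Q ± 11.3·n: V = (10.84, 3.190), Z = (-10.84, -3.190). Equal radii place B and T the same way about G: B = G + 11.3·n = (21.54, -33.17), T = G − 11.3·n = (-0.1395, -39.55). Then |QB| = |B − Q| = 39.55.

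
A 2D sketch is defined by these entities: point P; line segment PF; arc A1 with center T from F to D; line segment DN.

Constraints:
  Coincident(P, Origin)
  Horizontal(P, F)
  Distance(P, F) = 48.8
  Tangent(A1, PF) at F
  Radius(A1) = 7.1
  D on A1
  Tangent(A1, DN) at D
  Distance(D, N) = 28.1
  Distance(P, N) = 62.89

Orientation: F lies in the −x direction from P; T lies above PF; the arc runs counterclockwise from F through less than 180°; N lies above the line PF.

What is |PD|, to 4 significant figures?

43.17

P is at the origin; PF is horizontal with |PF| = 48.8 and F on the −x side, so F = (-48.80, 0.000). Tangency of A1 to PF means the radius TF is perpendicular to PF, so T = F + (0, 7.1) = (-48.80, 7.100). Since TD ⟂ DN (tangency), |TN| = √(7.1² + 28.1²) = 28.98 regardless of where D sits on A1. So N lies on both circle(P, 62.89) and circle(T, 28.98); the above-PF intersection is N = (-51.60, 35.95). D is the foot of the tangent from N: D = (-42.12, 9.497).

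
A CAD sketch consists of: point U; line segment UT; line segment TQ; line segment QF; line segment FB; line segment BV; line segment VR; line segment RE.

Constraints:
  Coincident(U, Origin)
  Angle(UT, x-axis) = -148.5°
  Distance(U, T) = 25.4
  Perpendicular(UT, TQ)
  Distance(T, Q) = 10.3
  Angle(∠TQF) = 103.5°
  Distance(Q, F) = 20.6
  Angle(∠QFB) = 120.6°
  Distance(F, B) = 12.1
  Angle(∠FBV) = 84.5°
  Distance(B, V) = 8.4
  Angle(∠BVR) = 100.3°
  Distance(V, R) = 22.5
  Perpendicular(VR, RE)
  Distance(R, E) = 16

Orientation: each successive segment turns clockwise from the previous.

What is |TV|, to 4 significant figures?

21.92

U is at the origin; UT runs at -148.5° with length 25.4, so T = (-21.66, -13.27). UT ⟂ TQ, so TQ runs at 121.5°; with |TQ| = 10.3, Q = (-27.04, -4.489). ∠TQF = 103.5° gives QF at 45.00° from the x-axis; with |QF| = 20.6, F = (-12.47, 10.08). ∠QFB = 120.6° gives FB at -14.40° from the x-axis; with |FB| = 12.1, B = (-0.7525, 7.068). ∠FBV = 84.5° gives BV at -109.9° from the x-axis; with |BV| = 8.4, V = (-3.612, -0.8304). Then |TV| = |V − T| = 21.92.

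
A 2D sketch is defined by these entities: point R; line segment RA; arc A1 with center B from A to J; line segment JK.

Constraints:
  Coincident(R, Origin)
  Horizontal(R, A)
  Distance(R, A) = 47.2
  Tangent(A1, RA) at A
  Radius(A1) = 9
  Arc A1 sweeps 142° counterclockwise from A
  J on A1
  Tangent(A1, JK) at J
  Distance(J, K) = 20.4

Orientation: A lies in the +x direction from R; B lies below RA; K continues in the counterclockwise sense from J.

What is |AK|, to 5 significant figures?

30.527

R is at the origin; RA is horizontal with |RA| = 47.2 and A on the +x side, so A = (47.200, 0.0000). Since A1 is tangent to RA there, BA ⟂ RA, so B = A + (0, -9) = (47.200, -9.0000). On A1, A sits at bearing 90° from B; a 142° counterclockwise sweep puts J at bearing 232°, so J = B + 9.0·(cos 232°, sin 232°) = (41.659, -16.092). Since A1 is tangent to JK there, BJ ⟂ JK, so JK runs along (−sin 232°, cos 232°); with |JK| = 20.4, K = (57.734, -28.652). Then |AK| = |K − A| = 30.527.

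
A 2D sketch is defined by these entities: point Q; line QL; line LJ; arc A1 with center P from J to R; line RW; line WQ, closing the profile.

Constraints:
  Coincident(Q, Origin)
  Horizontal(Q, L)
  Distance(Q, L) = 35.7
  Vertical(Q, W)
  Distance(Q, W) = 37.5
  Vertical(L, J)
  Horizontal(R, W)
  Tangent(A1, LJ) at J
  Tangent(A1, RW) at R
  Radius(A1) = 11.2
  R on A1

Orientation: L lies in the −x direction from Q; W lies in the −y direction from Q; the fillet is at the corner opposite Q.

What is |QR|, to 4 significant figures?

44.79

The virtual corner opposite Q is at (-35.70, -37.50). The tangent condition forces PJ to be normal to LJ and A1 meets RW tangentially, so PR is at right angles to RW, with radius 11.2, so the center P sits 11.2 in from both sides at P = (-24.50, -26.30). That places the tangent points at J = (-35.70, -26.30) on LJ and R = (-24.50, -37.50) on RW. Then |QR| = |R − Q| = 44.79.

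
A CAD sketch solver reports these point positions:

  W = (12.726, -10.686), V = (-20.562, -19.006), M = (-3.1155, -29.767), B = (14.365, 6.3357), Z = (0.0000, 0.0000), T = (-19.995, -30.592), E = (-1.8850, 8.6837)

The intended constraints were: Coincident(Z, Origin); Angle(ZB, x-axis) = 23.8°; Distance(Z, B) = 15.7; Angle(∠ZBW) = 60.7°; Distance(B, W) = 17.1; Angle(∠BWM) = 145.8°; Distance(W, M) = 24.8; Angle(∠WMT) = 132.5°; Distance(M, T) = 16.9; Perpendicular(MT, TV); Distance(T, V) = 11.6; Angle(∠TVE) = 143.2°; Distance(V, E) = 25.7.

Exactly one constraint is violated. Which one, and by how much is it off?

Distance(V, E) = 25.7 — off by 7.70.

Z = (0.00, 0.00) ✓; ZB at 23.80° ✓; |ZB| = 15.70 ✓; ∠ZBW = 60.70° ✓; |BW| = 17.10 ✓; ∠BWM = 145.8° ✓; |WM| = 24.80 ✓; ∠WMT = 132.5° ✓; |MT| = 16.90 ✓; ∠(MT, TV) = 90.00° ✓; |TV| = 11.60 ✓; ∠TVE = 143.2° ✓; |VE| = 33.40 ✗.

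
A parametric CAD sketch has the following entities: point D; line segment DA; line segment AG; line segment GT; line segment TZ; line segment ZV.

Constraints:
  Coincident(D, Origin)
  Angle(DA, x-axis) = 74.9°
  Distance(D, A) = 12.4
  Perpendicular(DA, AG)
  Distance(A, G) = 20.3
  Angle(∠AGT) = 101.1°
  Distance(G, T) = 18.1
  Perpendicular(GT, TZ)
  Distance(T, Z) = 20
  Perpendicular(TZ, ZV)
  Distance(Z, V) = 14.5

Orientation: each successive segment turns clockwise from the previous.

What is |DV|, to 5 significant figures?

5.1999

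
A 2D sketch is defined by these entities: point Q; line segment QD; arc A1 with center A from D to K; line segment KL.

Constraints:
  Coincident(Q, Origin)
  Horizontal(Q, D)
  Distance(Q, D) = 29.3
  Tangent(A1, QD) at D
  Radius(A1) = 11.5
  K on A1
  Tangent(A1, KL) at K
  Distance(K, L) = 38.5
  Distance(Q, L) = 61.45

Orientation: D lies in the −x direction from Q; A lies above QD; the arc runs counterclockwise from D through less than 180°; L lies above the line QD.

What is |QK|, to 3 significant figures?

24.6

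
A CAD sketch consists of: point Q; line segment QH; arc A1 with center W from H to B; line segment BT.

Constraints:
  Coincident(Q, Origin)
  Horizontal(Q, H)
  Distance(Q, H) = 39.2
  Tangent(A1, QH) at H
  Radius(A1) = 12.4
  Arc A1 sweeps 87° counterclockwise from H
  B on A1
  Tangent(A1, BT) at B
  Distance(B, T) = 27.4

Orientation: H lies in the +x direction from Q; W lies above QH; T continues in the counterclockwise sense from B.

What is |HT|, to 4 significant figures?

41.48

Q is at the origin; QH is horizontal with |QH| = 39.2 and H on the +x side, so H = (39.20, 0.000). Since A1 is tangent to QH there, WH ⟂ QH, so W = H + (0, 12.4) = (39.20, 12.40). On A1, H sits at bearing -90° from W; an 87° counterclockwise sweep puts B at bearing -3°, so B = W + 12.4·(cos -3°, sin -3°) = (51.58, 11.75). Tangency of A1 to BT means the radius WB is perpendicular to BT, so BT runs along (−sin -3°, cos -3°); with |BT| = 27.4, T = (53.02, 39.11). Then |HT| = |T − H| = 41.48.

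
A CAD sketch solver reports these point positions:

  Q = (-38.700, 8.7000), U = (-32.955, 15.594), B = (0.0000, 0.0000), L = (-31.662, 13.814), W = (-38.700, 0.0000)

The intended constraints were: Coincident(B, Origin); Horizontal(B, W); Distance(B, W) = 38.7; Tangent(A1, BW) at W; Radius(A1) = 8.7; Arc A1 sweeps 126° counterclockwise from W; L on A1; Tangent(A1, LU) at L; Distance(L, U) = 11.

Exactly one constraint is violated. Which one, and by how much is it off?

Distance(L, U) = 11 — off by 8.80.

B = (0.00, 0.00) ✓; B.y = 0.00, W.y = 0.00 ✓; |BW| = 38.70 ✓; ∠(QW, WB) = 90.00° ✓; |QW| = 8.700 ✓; bearing(Q→L) − bearing(Q→W) = 126.0° ✓; |QL| = 8.700 ✓; ∠(QL, LU) = 90.01° ✓; |LU| = 2.200 ✗.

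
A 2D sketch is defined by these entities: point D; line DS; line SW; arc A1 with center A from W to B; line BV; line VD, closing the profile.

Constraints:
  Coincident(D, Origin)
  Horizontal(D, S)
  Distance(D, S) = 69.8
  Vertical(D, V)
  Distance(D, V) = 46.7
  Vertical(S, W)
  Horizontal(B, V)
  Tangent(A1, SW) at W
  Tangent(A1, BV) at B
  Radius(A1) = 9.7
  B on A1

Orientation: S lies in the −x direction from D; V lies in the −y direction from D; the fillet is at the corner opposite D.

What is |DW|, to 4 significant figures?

79.00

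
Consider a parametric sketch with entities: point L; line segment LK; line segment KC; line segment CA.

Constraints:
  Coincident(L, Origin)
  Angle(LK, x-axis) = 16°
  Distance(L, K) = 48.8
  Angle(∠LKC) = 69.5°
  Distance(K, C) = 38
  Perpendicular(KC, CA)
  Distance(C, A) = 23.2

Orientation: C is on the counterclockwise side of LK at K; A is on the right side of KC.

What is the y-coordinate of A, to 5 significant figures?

57.798

L is at the origin; LK runs at 16.0° with length 48.8, so K = 48.8·(cos 16.0°, sin 16.0°) = (46.910, 13.451). ∠LKC = 69.5°, so KC runs at 16.0° + (180° − 69.5°) = 126.50° from the x-axis; with |KC| = 38.0, C = K + 38.0·(cos 126.50°, sin 126.50°) = (24.306, 43.998). The perpendicularity gives CA at right angles to KC; with |CA| = 23.2 on the right of KC, A = C + 23.2·(0.80386, 0.59482) = (42.956, 57.798). So A.y = 57.798.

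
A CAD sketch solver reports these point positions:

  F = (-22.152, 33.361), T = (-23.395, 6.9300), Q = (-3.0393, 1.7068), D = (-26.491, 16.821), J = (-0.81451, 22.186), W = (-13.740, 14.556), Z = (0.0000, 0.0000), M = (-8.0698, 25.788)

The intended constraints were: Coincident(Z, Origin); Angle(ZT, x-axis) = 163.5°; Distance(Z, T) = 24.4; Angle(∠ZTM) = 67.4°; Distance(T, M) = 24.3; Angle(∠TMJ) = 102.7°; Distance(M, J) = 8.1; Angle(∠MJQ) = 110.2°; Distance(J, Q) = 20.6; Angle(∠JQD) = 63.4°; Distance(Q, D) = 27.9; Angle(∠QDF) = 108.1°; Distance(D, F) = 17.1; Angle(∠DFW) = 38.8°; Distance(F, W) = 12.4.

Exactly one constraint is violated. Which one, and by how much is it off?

Distance(F, W) = 12.4 — off by 8.20.

Z = (0.00, 0.00) ✓; ZT at 163.5° ✓; |ZT| = 24.40 ✓; ∠ZTM = 67.40° ✓; |TM| = 24.30 ✓; ∠TMJ = 102.7° ✓; |MJ| = 8.100 ✓; ∠MJQ = 110.2° ✓; |JQ| = 20.60 ✓; ∠JQD = 63.40° ✓; |QD| = 27.90 ✓; ∠QDF = 108.1° ✓; |DF| = 17.10 ✓; ∠DFW = 38.80° ✓; |FW| = 20.60 ✗.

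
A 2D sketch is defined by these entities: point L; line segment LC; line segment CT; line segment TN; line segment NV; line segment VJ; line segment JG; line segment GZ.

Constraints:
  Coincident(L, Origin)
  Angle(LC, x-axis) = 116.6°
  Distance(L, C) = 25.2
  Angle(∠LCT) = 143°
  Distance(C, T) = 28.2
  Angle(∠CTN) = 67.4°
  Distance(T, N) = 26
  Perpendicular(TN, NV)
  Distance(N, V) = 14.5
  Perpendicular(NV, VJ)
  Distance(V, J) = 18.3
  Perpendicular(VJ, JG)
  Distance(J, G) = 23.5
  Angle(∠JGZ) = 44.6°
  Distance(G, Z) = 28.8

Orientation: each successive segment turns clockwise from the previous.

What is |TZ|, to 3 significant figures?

30.2

L is at the origin; LC runs at 116.6° with length 25.2, so C = (-11.3, 22.5). ∠LCT = 143.0° gives CT at 79.6° from the x-axis; with |CT| = 28.2, T = (-6.19, 50.3). ∠CTN = 67.4° gives TN at -33.0° from the x-axis; with |TN| = 26.0, N = (15.6, 36.1). TN ⟂ NV, so NV runs at -123°; with |NV| = 14.5, V = (7.72, 23.9). NV is perpendicular to VJ, so VJ runs at 147°; with |VJ| = 18.3, J = (-7.63, 33.9). VJ is perpendicular to JG, so JG runs at 57.0°; with |JG| = 23.5, G = (5.17, 53.6). ∠JGZ = 44.6° gives GZ at -78.4° from the x-axis; with |GZ| = 28.8, Z = (11.0, 25.4). Then |TZ| = |Z − T| = 30.2.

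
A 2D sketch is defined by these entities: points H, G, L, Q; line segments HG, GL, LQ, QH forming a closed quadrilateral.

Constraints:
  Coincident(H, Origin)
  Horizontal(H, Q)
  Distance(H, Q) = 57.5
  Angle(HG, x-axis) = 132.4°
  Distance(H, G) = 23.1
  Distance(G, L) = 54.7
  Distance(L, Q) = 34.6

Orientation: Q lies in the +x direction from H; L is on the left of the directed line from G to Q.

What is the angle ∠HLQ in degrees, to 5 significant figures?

87.531°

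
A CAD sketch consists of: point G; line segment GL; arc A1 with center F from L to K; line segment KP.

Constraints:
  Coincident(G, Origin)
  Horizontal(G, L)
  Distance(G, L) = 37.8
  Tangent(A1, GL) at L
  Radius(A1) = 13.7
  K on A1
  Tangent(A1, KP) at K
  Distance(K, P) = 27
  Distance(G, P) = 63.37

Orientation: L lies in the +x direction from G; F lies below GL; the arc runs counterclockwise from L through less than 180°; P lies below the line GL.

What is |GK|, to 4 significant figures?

36.45

Checks: |FK| = 13.70 ✓; ∠(FK, KP) = 90.00° ✓; |KP| = 27.00 ✓; |GP| = 63.37 ✓.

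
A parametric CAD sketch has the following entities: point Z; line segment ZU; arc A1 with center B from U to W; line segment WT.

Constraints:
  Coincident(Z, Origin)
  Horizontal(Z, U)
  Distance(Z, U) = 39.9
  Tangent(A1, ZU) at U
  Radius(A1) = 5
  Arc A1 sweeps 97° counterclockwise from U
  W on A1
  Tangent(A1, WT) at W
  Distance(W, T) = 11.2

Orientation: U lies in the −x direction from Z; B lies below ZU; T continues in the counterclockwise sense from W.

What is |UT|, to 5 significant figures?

17.108

Z is at the origin; ZU is horizontal with |ZU| = 39.9 and U on the −x side, so U = (-39.900, 0.0000). Since A1 is tangent to ZU there, BU ⟂ ZU, so B = U + (0, -5) = (-39.900, -5.0000). On A1, U sits at bearing 90° from B; a 97° counterclockwise sweep puts W at bearing 187°, so W = B + 5.0·(cos 187°, sin 187°) = (-44.863, -5.6093). A1 meets WT tangentially, so BW is at right angles to WT, so WT runs along (−sin 187°, cos 187°); with |WT| = 11.2, T = (-43.498, -16.726). Then |UT| = |T − U| = 17.108.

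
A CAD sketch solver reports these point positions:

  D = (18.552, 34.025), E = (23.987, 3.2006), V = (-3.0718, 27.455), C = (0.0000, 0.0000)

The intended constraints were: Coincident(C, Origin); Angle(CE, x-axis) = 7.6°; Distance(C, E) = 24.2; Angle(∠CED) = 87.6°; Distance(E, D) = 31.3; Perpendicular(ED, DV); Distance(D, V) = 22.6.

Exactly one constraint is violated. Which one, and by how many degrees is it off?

Perpendicular(ED, DV) — off by 6.90°.

C = (0.00, 0.00) ✓; CE at 7.600° ✓; |CE| = 24.20 ✓; ∠CED = 87.60° ✓; |ED| = 31.30 ✓; ∠(ED, DV) = 96.90° ✗; |DV| = 22.60 ✓.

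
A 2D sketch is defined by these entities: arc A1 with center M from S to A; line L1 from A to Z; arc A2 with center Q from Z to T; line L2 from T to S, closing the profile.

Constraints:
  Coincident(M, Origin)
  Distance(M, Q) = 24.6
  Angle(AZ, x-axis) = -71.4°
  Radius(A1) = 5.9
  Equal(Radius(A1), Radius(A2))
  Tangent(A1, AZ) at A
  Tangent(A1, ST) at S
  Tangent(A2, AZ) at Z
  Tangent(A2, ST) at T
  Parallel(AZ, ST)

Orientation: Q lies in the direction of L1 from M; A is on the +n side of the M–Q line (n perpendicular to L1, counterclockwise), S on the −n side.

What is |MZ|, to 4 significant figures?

25.30

The slot axis is L1's direction at -71.4°, so u = (cos -71.4°, sin -71.4°) = (0.3190, -0.9478) and n = (−sin -71.4°, cos -71.4°) = (0.9478, 0.3190). M is at the origin and Q lies 24.6 along u from M, so Q = 24.6·u = (7.846, -23.32). Tangency of A1 to both parallel lines with radius 5.9 puts A and S at M ± 5.9·n: A = (5.592, 1.882), S = (-5.592, -1.882). Equal radii place Z and T the same way about Q: Z = Q + 5.9·n = (13.44, -21.43), T = Q − 5.9·n = (2.255, -25.20). Then |MZ| = |Z − M| = 25.30.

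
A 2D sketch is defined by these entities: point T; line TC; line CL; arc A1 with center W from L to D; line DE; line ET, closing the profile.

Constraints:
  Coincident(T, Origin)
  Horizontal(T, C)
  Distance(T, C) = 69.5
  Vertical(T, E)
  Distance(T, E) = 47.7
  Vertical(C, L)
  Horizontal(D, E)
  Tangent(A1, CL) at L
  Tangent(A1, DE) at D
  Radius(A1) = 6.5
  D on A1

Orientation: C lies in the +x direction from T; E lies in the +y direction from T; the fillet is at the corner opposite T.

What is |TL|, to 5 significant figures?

80.794

T is at the origin; T and C share the same y with |TC| = 69.5 and C on the +x side, so C = (69.500, 0.0000). T and E share the same x with |TE| = 47.7 and E on the +y side, so E = (0.0000, 47.700). The virtual corner opposite T is at (69.500, 47.700). A1 meets CL tangentially, so WL is at right angles to CL and A1 meets DE tangentially, so WD is at right angles to DE, with radius 6.5, so the center W sits 6.5 in from both sides at W = (63.000, 41.200). That places the tangent points at L = (69.500, 41.200) on CL and D = (63.000, 47.700) on DE. Then |TL| = |L − T| = 80.794.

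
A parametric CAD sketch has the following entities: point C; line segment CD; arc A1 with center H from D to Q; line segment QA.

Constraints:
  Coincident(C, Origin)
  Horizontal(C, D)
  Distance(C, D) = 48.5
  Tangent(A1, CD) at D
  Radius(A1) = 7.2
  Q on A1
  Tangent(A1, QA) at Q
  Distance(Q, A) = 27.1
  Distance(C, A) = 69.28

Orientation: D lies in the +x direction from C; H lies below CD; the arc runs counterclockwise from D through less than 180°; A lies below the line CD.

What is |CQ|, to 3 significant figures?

44.8

C is at the origin; C and D share the same y with |CD| = 48.5 and D on the +x side, so D = (48.5, 0.00). Since A1 is tangent to CD there, HD ⟂ CD, so H = D + (0, -7.2) = (48.5, -7.20). Since HQ ⟂ QA (tangency), |HA| = √(7.2² + 27.1²) = 28.0 regardless of where Q sits on A1. So A lies on both circle(C, 69.28) and circle(H, 28.0); the below-CD intersection is A = (61.4, -32.1). Q is the foot of the tangent from A: Q = (43.2, -12.0).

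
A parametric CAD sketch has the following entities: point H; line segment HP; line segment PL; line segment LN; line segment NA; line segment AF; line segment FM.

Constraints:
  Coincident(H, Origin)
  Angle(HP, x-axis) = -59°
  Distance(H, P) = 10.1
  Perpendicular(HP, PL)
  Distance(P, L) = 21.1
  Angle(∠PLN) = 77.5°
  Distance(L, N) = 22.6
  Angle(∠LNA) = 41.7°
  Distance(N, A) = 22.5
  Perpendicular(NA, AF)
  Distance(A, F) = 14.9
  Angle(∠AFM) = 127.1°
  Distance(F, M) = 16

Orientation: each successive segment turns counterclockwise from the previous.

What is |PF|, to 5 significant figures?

18.871

H is at the origin; HP runs at -59.0° with length 10.1, so P = (5.2019, -8.6574). HP is perpendicular to PL, so PL runs at 31.000°; with |PL| = 21.1, L = (23.288, 2.2099). ∠PLN = 77.5° gives LN at 133.50° from the x-axis; with |LN| = 22.6, N = (7.7313, 18.603). ∠LNA = 41.7° gives NA at -88.200° from the x-axis; with |NA| = 22.5, A = (8.4380, -3.8855). The perpendicularity gives AF at right angles to NA, so AF runs at 1.8000°; with |AF| = 14.9, F = (23.331, -3.4175). Then |PF| = |F − P| = 18.871.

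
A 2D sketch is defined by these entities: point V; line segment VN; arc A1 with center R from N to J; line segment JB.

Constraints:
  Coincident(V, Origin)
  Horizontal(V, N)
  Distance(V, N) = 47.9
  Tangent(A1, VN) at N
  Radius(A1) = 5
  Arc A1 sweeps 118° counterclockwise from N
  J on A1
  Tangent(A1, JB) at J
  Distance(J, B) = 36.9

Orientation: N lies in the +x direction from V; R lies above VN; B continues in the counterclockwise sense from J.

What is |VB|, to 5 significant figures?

53.091

V is at the origin; V and N share the same y with |VN| = 47.9 and N on the +x side, so N = (47.900, 0.0000). Since A1 is tangent to VN there, RN ⟂ VN, so R = N + (0, 5) = (47.900, 5.0000). On A1, N sits at bearing -90° from R; a 118° counterclockwise sweep puts J at bearing 28°, so J = R + 5.0·(cos 28°, sin 28°) = (52.315, 7.3474). Tangency of A1 to JB means the radius RJ is perpendicular to JB, so JB runs along (−sin 28°, cos 28°); with |JB| = 36.9, B = (34.991, 39.928). Then |VB| = |B − V| = 53.091.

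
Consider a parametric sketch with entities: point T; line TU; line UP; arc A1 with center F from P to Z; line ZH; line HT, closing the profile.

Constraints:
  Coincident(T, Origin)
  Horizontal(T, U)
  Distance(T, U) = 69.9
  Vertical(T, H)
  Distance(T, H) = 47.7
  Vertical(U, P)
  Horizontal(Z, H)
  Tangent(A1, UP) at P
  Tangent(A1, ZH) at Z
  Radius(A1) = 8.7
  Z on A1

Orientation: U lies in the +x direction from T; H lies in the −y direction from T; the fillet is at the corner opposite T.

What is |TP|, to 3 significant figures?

80.0

T is at the origin; T and U share the same y with |TU| = 69.9 and U on the +x side, so U = (69.9, 0.00). T and H share the same x with |TH| = 47.7 and H on the −y side, so H = (0.00, -47.7). The virtual corner opposite T is at (69.9, -47.7). Since A1 is tangent to UP there, FP ⟂ UP and A1 meets ZH tangentially, so FZ is at right angles to ZH, with radius 8.7, so the center F sits 8.7 in from both sides at F = (61.2, -39.0). That places the tangent points at P = (69.9, -39.0) on UP and Z = (61.2, -47.7) on ZH. Then |TP| = |P − T| = 80.0.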